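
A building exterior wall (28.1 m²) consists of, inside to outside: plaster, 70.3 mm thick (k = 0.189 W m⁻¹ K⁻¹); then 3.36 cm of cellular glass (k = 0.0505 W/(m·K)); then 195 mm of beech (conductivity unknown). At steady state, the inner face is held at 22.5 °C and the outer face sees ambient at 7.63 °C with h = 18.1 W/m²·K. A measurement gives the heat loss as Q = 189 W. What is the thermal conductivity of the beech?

ΣR = ΔT/Q = |22.5 − 7.63|/189 = 0.07868 K/W
Known resistances:
  R_plaster = L/(kA) = 0.0703/(0.189·28.1) = 0.01324 K/W
  R_cellular glass = L/(kA) = 0.0336/(0.0505·28.1) = 0.02368 K/W
  R_conv,out = 1/(hA) = 1/(18.1·28.1) = 0.001966 K/W
R_beech = ΣR − ΣR_known = 0.07868 − 0.03889 = 0.03979 K/W
L/(kA) = 0.03979 ⇒ k = 0.195/(0.03979·28.1) = 0.174 W/m·K

k = 0.174 W/m·K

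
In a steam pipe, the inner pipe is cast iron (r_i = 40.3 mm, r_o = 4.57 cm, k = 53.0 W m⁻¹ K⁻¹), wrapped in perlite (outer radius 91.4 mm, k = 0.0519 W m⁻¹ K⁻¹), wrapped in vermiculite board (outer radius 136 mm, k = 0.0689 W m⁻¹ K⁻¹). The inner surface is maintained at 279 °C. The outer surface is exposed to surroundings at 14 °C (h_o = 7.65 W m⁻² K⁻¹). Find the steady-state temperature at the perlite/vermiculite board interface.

T = 103 °C

Resistance network (inner→outer):
  R'_cast iron = ln(0.0457/0.0403)/(2πk) = 0.1257/(2π·53.0) = 3.776×10^-4 m·K/W
  R'_perlite = ln(0.0914/0.0457)/(2πk) = 0.6931/(2π·0.0519) = 2.126 m·K/W
  R'_vermiculite board = ln(0.136/0.0914)/(2πk) = 0.3974/(2π·0.0689) = 0.9180 m·K/W
  R'_conv,out = 1/(2πr h) = 1/(2π·0.136·7.65) = 0.1530 m·K/W
ΣR = 3.776×10^-4 + 2.126 + 0.9180 + 0.1530 = 3.197 m·K/W
Q' = ΔT/ΣR = (279 °C − 14 °C)/3.197 = 82.89 W/m
From the inner boundary to the perlite/vermiculite board interface, ΣR_partial = 2.126 m·K/W.
T_interface = T_in − Q'·ΣR_partial = 279 °C − (82.89)(2.126) = 103 °C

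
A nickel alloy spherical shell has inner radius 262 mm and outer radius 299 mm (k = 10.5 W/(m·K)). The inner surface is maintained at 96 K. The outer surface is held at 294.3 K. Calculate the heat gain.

Q = 4πk·ΔT/(1/r₁ − 1/r₂) = 4π × 10.5 × 198.3 / (1/0.262 − 1/0.299) = 55400 W

Q = 55.4 kW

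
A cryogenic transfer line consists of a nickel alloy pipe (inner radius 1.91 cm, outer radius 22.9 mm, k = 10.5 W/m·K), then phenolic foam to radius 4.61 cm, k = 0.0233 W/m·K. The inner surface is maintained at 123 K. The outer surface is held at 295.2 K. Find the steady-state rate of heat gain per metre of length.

Q' = 36.0 W/m

Series thermal resistances, inner to outer:
  R'_nickel alloy = ln(0.0229/0.0191)/(2πk) = 0.1814/(2π·10.5) = 0.002750 m·K/W
  R'_phenolic foam = ln(0.0461/0.0229)/(2πk) = 0.6997/(2π·0.0233) = 4.779 m·K/W
ΣR = 0.002750 + 4.779 = 4.782 m·K/W
Q' = ΔT/ΣR = (123 K − 295.2 K)/4.782 = -36.0 W/m
(Negative Q' ⇒ heat flows inward; heat gain = 36.0 W/m.)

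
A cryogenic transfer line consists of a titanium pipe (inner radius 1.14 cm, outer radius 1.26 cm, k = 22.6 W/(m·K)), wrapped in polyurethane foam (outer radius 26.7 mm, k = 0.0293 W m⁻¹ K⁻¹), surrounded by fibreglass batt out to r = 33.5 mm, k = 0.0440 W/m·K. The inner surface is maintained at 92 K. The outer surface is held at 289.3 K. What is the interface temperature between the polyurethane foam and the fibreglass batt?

Treat each layer as a resistance in series:
  R'_titanium = ln(0.0126/0.0114)/(2πk) = 0.1001/(2π·22.6) = 7.048×10^-4 m·K/W
  R'_polyurethane foam = ln(0.0267/0.0126)/(2πk) = 0.7510/(2π·0.0293) = 4.079 m·K/W
  R'_fibreglass batt = ln(0.0335/0.0267)/(2πk) = 0.2269/(2π·0.0440) = 0.8207 m·K/W
ΣR = 7.048×10^-4 + 4.079 + 0.8207 = 4.900 m·K/W
Q' = ΔT/ΣR = (92 K − 289.3 K)/4.900 = -40.27 W/m
From the inner boundary to the polyurethane foam/fibreglass batt interface, ΣR_partial = 4.080 m·K/W.
T_interface = T_in − Q'·ΣR_partial = 92 K − (-40.27)(4.080) = 256.3 K

T = 256.3 K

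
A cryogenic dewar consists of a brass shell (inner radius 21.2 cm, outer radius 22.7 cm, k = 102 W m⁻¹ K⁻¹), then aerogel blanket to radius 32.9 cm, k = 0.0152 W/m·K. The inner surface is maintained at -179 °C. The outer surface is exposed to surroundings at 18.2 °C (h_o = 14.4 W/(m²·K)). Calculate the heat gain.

Series thermal resistances, inner to outer:
  R_brass = (1/0.212 − 1/0.227)/(4πk) = 0.3117/(4π·102) = 2.432×10^-4 K/W
  R_aerogel blanket = (1/0.227 − 1/0.329)/(4πk) = 1.366/(4π·0.0152) = 7.150 K/W
  R_conv,out = 1/(4πr²h) = 1/(4π·0.329²·14.4) = 0.05105 K/W
ΣR = 2.432×10^-4 + 7.150 + 0.05105 = 7.201 K/W
Q = ΔT/ΣR = (-179 °C − 18.2 °C)/7.201 = -27.4 W
(Negative Q ⇒ heat flows inward; heat gain = 27.4 W.)

Q = 27.4 W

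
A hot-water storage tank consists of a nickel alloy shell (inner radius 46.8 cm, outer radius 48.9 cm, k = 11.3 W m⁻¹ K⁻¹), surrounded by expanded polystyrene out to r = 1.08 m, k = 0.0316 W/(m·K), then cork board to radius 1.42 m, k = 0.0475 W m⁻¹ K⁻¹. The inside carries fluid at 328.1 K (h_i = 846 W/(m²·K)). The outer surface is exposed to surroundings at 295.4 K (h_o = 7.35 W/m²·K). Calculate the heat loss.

Q = 10.2 W

Series thermal resistances, inner to outer:
  R_conv,in = 1/(4πr²h) = 1/(4π·0.468²·846) = 4.295×10^-4 K/W
  R_nickel alloy = (1/0.468 − 1/0.489)/(4πk) = 0.09176/(4π·11.3) = 6.462×10^-4 K/W
  R_expanded polystyrene = (1/0.489 − 1/1.08)/(4πk) = 1.119/(4π·0.0316) = 2.818 K/W
  R_cork board = (1/1.08 − 1/1.42)/(4πk) = 0.2217/(4π·0.0475) = 0.3714 K/W
  R_conv,out = 1/(4πr²h) = 1/(4π·1.42²·7.35) = 0.005369 K/W
ΣR = 4.295×10^-4 + 6.462×10^-4 + 2.818 + 0.3714 + 0.005369 = 3.196 K/W
Q = ΔT/ΣR = (328.1 K − 295.4 K)/3.196 = 10.2 W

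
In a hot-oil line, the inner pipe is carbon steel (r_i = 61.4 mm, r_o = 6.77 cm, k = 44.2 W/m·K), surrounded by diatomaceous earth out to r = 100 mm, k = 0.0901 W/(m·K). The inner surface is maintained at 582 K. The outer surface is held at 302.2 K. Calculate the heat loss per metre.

Treat each layer as a resistance in series:
  R'_carbon steel = ln(0.0677/0.0614)/(2πk) = 0.09768/(2π·44.2) = 3.517×10^-4 m·K/W
  R'_diatomaceous earth = ln(0.100/0.0677)/(2πk) = 0.3901/(2π·0.0901) = 0.6891 m·K/W
ΣR = 3.517×10^-4 + 0.6891 = 0.6895 m·K/W
Q' = ΔT/ΣR = (582 K − 302.2 K)/0.6895 = 406 W/m

Q' = 406 W/m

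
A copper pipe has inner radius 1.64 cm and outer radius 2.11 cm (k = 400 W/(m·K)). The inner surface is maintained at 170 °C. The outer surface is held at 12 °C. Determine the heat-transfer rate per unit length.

Q' = 2πk·ΔT/ln(r₂/r₁) = 2π × 400 × 158 / ln(0.0211/0.0164) = 1.58×10^6 W/m

Q' = 1.58×10^6 W/m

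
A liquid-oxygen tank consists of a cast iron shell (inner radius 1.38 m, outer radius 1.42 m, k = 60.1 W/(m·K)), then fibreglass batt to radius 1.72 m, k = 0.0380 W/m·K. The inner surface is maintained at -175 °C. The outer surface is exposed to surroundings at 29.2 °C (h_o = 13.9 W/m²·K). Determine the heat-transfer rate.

Q = 788 W

Treat each layer as a resistance in series:
  R_cast iron = (1/1.38 − 1/1.42)/(4πk) = 0.02041/(4π·60.1) = 2.703×10^-5 K/W
  R_fibreglass batt = (1/1.42 − 1/1.72)/(4πk) = 0.1228/(4π·0.0380) = 0.2572 K/W
  R_conv,out = 1/(4πr²h) = 1/(4π·1.72²·13.9) = 0.001935 K/W
ΣR = 2.703×10^-5 + 0.2572 + 0.001935 = 0.2592 K/W
Q = ΔT/ΣR = (-175 °C − 29.2 °C)/0.2592 = -788 W
(Negative Q ⇒ heat flows inward; heat gain = 788 W.)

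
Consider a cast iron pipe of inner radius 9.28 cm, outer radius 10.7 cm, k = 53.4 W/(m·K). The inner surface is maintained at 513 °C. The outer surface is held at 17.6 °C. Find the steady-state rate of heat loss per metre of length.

Q' = 2πk·ΔT/ln(r₂/r₁) = 2π × 53.4 × 495.4 / ln(0.107/0.0928) = 1.17×10^6 W/m

Q' = 1170 kW/m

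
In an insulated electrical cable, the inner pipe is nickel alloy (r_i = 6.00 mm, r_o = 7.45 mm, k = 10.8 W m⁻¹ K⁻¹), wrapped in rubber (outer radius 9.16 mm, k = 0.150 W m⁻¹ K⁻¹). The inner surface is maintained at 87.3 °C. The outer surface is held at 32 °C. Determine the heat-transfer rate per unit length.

Series thermal resistances, inner to outer:
  R'_nickel alloy = ln(0.00745/0.00600)/(2πk) = 0.2165/(2π·10.8) = 0.003190 m·K/W
  R'_rubber = ln(0.00916/0.00745)/(2πk) = 0.2066/(2π·0.150) = 0.2192 m·K/W
ΣR = 0.003190 + 0.2192 = 0.2224 m·K/W
Q' = ΔT/ΣR = (87.3 °C − 32 °C)/0.2224 = 249 W/m

Q' = 249 W/m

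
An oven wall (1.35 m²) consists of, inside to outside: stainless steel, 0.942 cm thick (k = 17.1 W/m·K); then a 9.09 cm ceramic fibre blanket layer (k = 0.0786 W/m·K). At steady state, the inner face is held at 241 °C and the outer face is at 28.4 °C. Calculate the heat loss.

Q = 248 W

Treat each layer as a resistance in series:
  R_stainless steel = L/(kA) = 0.00942/(17.1·1.35) = 4.081×10^-4 K/W
  R_ceramic fibre blanket = L/(kA) = 0.0909/(0.0786·1.35) = 0.8567 K/W
ΣR = 4.081×10^-4 + 0.8567 = 0.8571 K/W
Q = ΔT/ΣR = (241 °C − 28.4 °C)/0.8571 = 248 W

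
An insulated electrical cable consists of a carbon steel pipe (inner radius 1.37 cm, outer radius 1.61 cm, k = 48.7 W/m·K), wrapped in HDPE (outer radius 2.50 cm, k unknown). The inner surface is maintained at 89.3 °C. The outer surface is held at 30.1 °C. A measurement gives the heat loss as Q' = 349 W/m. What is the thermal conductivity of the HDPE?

k = 0.414 W/m·K

ΣR = ΔT/Q' = |89.3 − 30.1|/349 = 0.1696 m·K/W
Known resistances:
  R'_carbon steel = ln(0.0161/0.0137)/(2πk) = 0.1614/(2π·48.7) = 5.275×10^-4 m·K/W
R_HDPE = ΣR − ΣR_known = 0.1696 − 5.275×10^-4 = 0.1691 m·K/W
ln(r₂/r₁)/(2πk) = 0.1691 ⇒ k = 0.4401/(2π·0.1691) = 0.414 W/m·K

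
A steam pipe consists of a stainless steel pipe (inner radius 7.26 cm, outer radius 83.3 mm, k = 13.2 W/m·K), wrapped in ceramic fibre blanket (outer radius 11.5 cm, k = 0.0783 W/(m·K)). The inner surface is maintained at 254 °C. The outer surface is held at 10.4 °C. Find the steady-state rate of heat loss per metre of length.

Q' = 371 W/m

Resistance network (inner→outer):
  R'_stainless steel = ln(0.0833/0.0726)/(2πk) = 0.1375/(2π·13.2) = 0.001658 m·K/W
  R'_ceramic fibre blanket = ln(0.115/0.0833)/(2πk) = 0.3225/(2π·0.0783) = 0.6555 m·K/W
ΣR = 0.001658 + 0.6555 = 0.6572 m·K/W
Q' = ΔT/ΣR = (254 °C − 10.4 °C)/0.6572 = 371 W/m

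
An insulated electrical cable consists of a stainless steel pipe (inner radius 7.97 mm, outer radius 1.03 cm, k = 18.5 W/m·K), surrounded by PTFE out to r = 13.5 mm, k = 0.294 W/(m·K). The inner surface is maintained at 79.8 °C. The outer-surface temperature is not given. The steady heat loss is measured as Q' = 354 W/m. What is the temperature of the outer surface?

T_out = 27.2 °C

Sum the resistances:
  R'_stainless steel = ln(0.0103/0.00797)/(2πk) = 0.2565/(2π·18.5) = 0.002206 m·K/W
  R'_PTFE = ln(0.0135/0.0103)/(2πk) = 0.2705/(2π·0.294) = 0.1465 m·K/W
ΣR = 0.1487 m·K/W
ΔT = Q'·ΣR = 354 × 0.1487 = 52.64 K
Heat flows outward, so T_out = T_in − ΔT = 79.8 − 52.64 = 27.2 °C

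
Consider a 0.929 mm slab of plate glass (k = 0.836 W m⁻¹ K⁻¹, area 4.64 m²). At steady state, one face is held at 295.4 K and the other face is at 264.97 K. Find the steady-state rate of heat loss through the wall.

Q = 127 kW

Q = kA·ΔT/L = 0.836 × 4.64 × |295.4 K − 264.97 K| / 9.29×10^-4 = 1.27×10^5 W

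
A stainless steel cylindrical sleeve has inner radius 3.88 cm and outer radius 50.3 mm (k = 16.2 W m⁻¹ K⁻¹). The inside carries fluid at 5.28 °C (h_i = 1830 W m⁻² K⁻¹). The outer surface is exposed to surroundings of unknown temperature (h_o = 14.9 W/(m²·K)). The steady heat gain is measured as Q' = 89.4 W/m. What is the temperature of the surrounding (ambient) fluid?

Series resistances:
  R'_conv,in = 1/(2πr h) = 1/(2π·0.0388·1830) = 0.002241 m·K/W
  R'_stainless steel = ln(0.0503/0.0388)/(2πk) = 0.2596/(2π·16.2) = 0.002550 m·K/W
  R'_conv,out = 1/(2πr h) = 1/(2π·0.0503·14.9) = 0.2124 m·K/W
ΣR = 0.2171 m·K/W
ΔT = Q'·ΣR = 89.4 × 0.2171 = 19.41 K
Heat flows inward, so T_out = T_in + ΔT = 5.28 + 19.41 = 24.7 °C

T_out = 24.7 °C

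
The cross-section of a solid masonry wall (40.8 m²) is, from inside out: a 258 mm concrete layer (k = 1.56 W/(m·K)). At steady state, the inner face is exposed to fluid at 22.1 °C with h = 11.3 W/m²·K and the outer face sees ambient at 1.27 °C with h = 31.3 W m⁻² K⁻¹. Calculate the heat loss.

Q = 2970 W

Treat each layer as a resistance in series:
  R_conv,in = 1/(hA) = 1/(11.3·40.8) = 0.002169 K/W
  R_concrete = L/(kA) = 0.258/(1.56·40.8) = 0.004054 K/W
  R_conv,out = 1/(hA) = 1/(31.3·40.8) = 7.831×10^-4 K/W
ΣR = 0.002169 + 0.004054 + 7.831×10^-4 = 0.007006 K/W
Q = ΔT/ΣR = (22.1 °C − 1.27 °C)/0.007006 = 2970 W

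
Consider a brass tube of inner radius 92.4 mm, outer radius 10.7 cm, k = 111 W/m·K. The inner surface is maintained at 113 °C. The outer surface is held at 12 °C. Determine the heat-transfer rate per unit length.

Q' = 480 kW/m

Q' = 2πk·ΔT/ln(r₂/r₁) = 2π × 111 × 101 / ln(0.107/0.0924) = 4.80×10^5 W/m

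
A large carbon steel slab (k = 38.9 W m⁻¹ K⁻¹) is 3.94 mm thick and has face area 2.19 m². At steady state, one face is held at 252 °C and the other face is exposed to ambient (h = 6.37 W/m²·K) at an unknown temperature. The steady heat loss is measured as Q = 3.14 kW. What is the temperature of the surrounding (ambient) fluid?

T_out = 26.8 °C

Sum the resistances:
  R_carbon steel = L/(kA) = 0.00394/(38.9·2.19) = 4.625×10^-5 K/W
  R_conv,out = 1/(hA) = 1/(6.37·2.19) = 0.07168 K/W
ΣR = 0.07173 K/W
ΔT = Q·ΣR = 3140 × 0.07173 = 225.2 K
Heat flows outward, so T_out = T_in − ΔT = 252 − 225.2 = 26.8 °C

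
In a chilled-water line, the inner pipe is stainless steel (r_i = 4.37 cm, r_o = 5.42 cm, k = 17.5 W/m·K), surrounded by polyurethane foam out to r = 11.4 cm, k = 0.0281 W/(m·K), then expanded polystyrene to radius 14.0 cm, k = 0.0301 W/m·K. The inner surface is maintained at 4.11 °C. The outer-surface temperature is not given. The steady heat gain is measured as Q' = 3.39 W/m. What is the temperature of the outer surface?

T_out = 22.1 °C

Sum the resistances:
  R'_stainless steel = ln(0.0542/0.0437)/(2πk) = 0.2153/(2π·17.5) = 0.001958 m·K/W
  R'_polyurethane foam = ln(0.114/0.0542)/(2πk) = 0.7435/(2π·0.0281) = 4.211 m·K/W
  R'_expanded polystyrene = ln(0.140/0.114)/(2πk) = 0.2054/(2π·0.0301) = 1.086 m·K/W
ΣR = 5.299 m·K/W
ΔT = Q'·ΣR = 3.39 × 5.299 = 17.96 K
Heat flows inward, so T_out = T_in + ΔT = 4.11 + 17.96 = 22.1 °C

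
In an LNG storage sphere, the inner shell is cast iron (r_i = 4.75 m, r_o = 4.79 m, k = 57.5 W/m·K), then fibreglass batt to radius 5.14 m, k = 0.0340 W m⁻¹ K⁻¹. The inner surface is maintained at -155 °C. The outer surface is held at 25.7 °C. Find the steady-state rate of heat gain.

Q = 5.43 kW

Resistance network (inner→outer):
  R_cast iron = (1/4.75 − 1/4.79)/(4πk) = 0.001758/(4π·57.5) = 2.433×10^-6 K/W
  R_fibreglass batt = (1/4.79 − 1/5.14)/(4πk) = 0.01422/(4π·0.0340) = 0.03327 K/W
ΣR = 2.433×10^-6 + 0.03327 = 0.03327 K/W
Q = ΔT/ΣR = (-155 °C − 25.7 °C)/0.03327 = -5430 W
(Negative Q ⇒ heat flows inward; heat gain = 5430 W.)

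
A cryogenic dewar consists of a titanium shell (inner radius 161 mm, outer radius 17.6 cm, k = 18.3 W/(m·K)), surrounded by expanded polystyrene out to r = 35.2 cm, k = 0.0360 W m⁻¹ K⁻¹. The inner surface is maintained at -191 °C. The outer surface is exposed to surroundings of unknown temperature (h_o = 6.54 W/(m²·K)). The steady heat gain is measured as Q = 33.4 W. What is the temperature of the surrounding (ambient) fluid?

T_out = 22.1 °C

Sum the resistances:
  R_titanium = (1/0.161 − 1/0.176)/(4πk) = 0.5294/(4π·18.3) = 0.002302 K/W
  R_expanded polystyrene = (1/0.176 − 1/0.352)/(4πk) = 2.841/(4π·0.0360) = 6.280 K/W
  R_conv,out = 1/(4πr²h) = 1/(4π·0.352²·6.54) = 0.09820 K/W
ΣR = 6.380 K/W
ΔT = Q·ΣR = 33.4 × 6.380 = 213.1 K
Heat flows inward, so T_out = T_in + ΔT = -191 + 213.1 = 22.1 °C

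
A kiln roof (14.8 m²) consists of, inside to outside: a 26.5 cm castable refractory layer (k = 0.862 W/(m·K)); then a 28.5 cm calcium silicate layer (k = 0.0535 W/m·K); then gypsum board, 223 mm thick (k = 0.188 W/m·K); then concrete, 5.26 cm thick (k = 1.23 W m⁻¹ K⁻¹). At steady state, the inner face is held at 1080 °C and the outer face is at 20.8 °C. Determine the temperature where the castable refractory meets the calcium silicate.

Resistance network (inner→outer):
  R_castable refractory = L/(kA) = 0.265/(0.862·14.8) = 0.02077 K/W
  R_calcium silicate = L/(kA) = 0.285/(0.0535·14.8) = 0.3599 K/W
  R_gypsum board = L/(kA) = 0.223/(0.188·14.8) = 0.08015 K/W
  R_concrete = L/(kA) = 0.0526/(1.23·14.8) = 0.002889 K/W
ΣR = 0.02077 + 0.3599 + 0.08015 + 0.002889 = 0.4637 K/W
Q = ΔT/ΣR = (1080 °C − 20.8 °C)/0.4637 = 2284 W
From the inner boundary to the castable refractory/calcium silicate interface, ΣR_partial = 0.02077 K/W.
T_interface = T_in − Q·ΣR_partial = 1080 °C − (2284)(0.02077) = 1033 °C

T = 1033 °C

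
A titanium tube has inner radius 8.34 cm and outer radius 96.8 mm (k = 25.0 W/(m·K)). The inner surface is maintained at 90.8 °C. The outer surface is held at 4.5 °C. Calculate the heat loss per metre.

Q' = 91000 W/m

Q' = 2πk·ΔT/ln(r₂/r₁) = 2π × 25.0 × 86.3 / ln(0.0968/0.0834) = 91000 W/m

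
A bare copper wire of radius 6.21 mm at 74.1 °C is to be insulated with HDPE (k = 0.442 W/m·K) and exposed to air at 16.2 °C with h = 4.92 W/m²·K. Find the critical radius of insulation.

For a cylinder, r_cr = k_ins/h = 0.442/4.92 = 0.0898 m = 8.98 cm

r_cr = 8.98 cm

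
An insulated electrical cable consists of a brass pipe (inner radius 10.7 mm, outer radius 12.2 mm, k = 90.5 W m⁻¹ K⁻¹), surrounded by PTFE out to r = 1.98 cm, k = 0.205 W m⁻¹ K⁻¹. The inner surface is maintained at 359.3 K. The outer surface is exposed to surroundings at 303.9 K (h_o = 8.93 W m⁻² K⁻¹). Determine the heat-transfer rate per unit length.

Resistance network (inner→outer):
  R'_brass = ln(0.0122/0.0107)/(2πk) = 0.1312/(2π·90.5) = 2.307×10^-4 m·K/W
  R'_PTFE = ln(0.0198/0.0122)/(2πk) = 0.4842/(2π·0.205) = 0.3760 m·K/W
  R'_conv,out = 1/(2πr h) = 1/(2π·0.0198·8.93) = 0.9001 m·K/W
ΣR = 2.307×10^-4 + 0.3760 + 0.9001 = 1.276 m·K/W
Q' = ΔT/ΣR = (359.3 K − 303.9 K)/1.276 = 43.4 W/m

Q' = 43.4 W/m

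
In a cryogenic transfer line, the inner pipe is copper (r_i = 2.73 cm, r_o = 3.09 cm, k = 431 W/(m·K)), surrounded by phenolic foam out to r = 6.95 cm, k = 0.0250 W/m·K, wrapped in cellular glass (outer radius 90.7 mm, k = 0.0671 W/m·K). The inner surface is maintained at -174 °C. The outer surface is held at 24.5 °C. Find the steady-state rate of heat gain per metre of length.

Q' = 34.3 W/m

Series thermal resistances, inner to outer:
  R'_copper = ln(0.0309/0.0273)/(2πk) = 0.1239/(2π·431) = 4.574×10^-5 m·K/W
  R'_phenolic foam = ln(0.0695/0.0309)/(2πk) = 0.8106/(2π·0.0250) = 5.160 m·K/W
  R'_cellular glass = ln(0.0907/0.0695)/(2πk) = 0.2662/(2π·0.0671) = 0.6315 m·K/W
ΣR = 4.574×10^-5 + 5.160 + 0.6315 = 5.792 m·K/W
Q' = ΔT/ΣR = (-174 °C − 24.5 °C)/5.792 = -34.3 W/m
(Negative Q' ⇒ heat flows inward; heat gain = 34.3 W/m.)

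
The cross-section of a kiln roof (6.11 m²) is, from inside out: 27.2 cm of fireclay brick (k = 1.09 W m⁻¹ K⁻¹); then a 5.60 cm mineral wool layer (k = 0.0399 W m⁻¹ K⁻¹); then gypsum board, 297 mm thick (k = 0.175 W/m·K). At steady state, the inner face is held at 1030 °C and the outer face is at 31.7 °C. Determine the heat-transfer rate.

Treat each layer as a resistance in series:
  R_fireclay brick = L/(kA) = 0.272/(1.09·6.11) = 0.04084 K/W
  R_mineral wool = L/(kA) = 0.0560/(0.0399·6.11) = 0.2297 K/W
  R_gypsum board = L/(kA) = 0.297/(0.175·6.11) = 0.2778 K/W
ΣR = 0.04084 + 0.2297 + 0.2778 = 0.5483 K/W
Q = ΔT/ΣR = (1030 °C − 31.7 °C)/0.5483 = 1820 W

Q = 1820 W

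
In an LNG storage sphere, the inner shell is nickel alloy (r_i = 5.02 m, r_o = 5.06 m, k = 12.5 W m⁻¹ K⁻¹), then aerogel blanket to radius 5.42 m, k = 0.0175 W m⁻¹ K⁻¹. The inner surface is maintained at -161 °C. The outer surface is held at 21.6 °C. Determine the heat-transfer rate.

Q = 3.06 kW

Resistance network (inner→outer):
  R_nickel alloy = (1/5.02 − 1/5.06)/(4πk) = 0.001575/(4π·12.5) = 1.003×10^-5 K/W
  R_aerogel blanket = (1/5.06 − 1/5.42)/(4πk) = 0.01313/(4π·0.0175) = 0.05969 K/W
ΣR = 1.003×10^-5 + 0.05969 = 0.05970 K/W
Q = ΔT/ΣR = (-161 °C − 21.6 °C)/0.05970 = -3060 W
(Negative Q ⇒ heat flows inward; heat gain = 3060 W.)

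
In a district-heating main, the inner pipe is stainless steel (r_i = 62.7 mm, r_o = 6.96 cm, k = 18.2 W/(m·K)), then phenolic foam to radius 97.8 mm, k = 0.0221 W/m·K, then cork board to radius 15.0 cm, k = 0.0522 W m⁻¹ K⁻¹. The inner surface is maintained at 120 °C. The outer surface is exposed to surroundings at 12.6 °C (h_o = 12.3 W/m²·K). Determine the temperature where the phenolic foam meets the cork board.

Resistance network (inner→outer):
  R'_stainless steel = ln(0.0696/0.0627)/(2πk) = 0.1044/(2π·18.2) = 9.130×10^-4 m·K/W
  R'_phenolic foam = ln(0.0978/0.0696)/(2πk) = 0.3402/(2π·0.0221) = 2.450 m·K/W
  R'_cork board = ln(0.150/0.0978)/(2πk) = 0.4277/(2π·0.0522) = 1.304 m·K/W
  R'_conv,out = 1/(2πr h) = 1/(2π·0.150·12.3) = 0.08626 m·K/W
ΣR = 9.130×10^-4 + 2.450 + 1.304 + 0.08626 = 3.841 m·K/W
Q' = ΔT/ΣR = (120 °C − 12.6 °C)/3.841 = 27.96 W/m
From the inner boundary to the phenolic foam/cork board interface, ΣR_partial = 2.451 m·K/W.
T_interface = T_in − Q'·ΣR_partial = 120 °C − (27.96)(2.451) = 51.5 °C

T = 51.5 °C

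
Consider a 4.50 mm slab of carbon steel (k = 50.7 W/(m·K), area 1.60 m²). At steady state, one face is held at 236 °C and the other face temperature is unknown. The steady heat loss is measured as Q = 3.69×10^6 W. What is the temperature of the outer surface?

T_out = 31.3 °C

Sum the resistances:
  R_carbon steel = L/(kA) = 0.00450/(50.7·1.60) = 5.547×10^-5 K/W
ΣR = 5.547×10^-5 K/W
ΔT = Q·ΣR = 3.69×10^6 × 5.547×10^-5 = 204.7 K
Heat flows outward, so T_out = T_in − ΔT = 236 − 204.7 = 31.3 °C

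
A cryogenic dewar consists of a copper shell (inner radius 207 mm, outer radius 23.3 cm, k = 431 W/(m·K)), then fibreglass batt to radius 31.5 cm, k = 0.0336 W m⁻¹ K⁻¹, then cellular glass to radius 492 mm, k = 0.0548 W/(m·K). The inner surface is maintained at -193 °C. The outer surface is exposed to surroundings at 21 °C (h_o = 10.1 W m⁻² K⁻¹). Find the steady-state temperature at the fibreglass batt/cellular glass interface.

T = -62.4 °C

Resistance network (inner→outer):
  R_copper = (1/0.207 − 1/0.233)/(4πk) = 0.5391/(4π·431) = 9.953×10^-5 K/W
  R_fibreglass batt = (1/0.233 − 1/0.315)/(4πk) = 1.117/(4π·0.0336) = 2.646 K/W
  R_cellular glass = (1/0.315 − 1/0.492)/(4πk) = 1.142/(4π·0.0548) = 1.658 K/W
  R_conv,out = 1/(4πr²h) = 1/(4π·0.492²·10.1) = 0.03255 K/W
ΣR = 9.953×10^-5 + 2.646 + 1.658 + 0.03255 = 4.337 K/W
Q = ΔT/ΣR = (-193 °C − 21 °C)/4.337 = -49.34 W
From the inner boundary to the fibreglass batt/cellular glass interface, ΣR_partial = 2.646 K/W.
T_interface = T_in − Q·ΣR_partial = -193 °C − (-49.34)(2.646) = -62.4 °C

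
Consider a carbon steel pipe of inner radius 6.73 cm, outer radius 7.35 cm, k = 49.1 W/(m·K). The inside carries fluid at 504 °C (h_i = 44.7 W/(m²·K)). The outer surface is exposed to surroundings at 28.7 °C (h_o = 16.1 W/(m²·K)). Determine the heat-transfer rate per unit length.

Series thermal resistances, inner to outer:
  R'_conv,in = 1/(2πr h) = 1/(2π·0.0673·44.7) = 0.05291 m·K/W
  R'_carbon steel = ln(0.0735/0.0673)/(2πk) = 0.08813/(2π·49.1) = 2.857×10^-4 m·K/W
  R'_conv,out = 1/(2πr h) = 1/(2π·0.0735·16.1) = 0.1345 m·K/W
ΣR = 0.05291 + 2.857×10^-4 + 0.1345 = 0.1877 m·K/W
Q' = ΔT/ΣR = (504 °C − 28.7 °C)/0.1877 = 2530 W/m

Q' = 2.53 kW/m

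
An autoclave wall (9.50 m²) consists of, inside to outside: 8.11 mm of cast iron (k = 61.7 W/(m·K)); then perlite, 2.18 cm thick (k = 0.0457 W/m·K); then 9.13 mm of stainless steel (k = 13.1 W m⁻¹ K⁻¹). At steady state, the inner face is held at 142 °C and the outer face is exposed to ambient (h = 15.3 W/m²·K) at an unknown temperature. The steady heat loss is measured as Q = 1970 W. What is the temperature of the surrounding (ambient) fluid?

T_out = 29.4 °C

Sum the resistances:
  R_cast iron = L/(kA) = 0.00811/(61.7·9.50) = 1.384×10^-5 K/W
  R_perlite = L/(kA) = 0.0218/(0.0457·9.50) = 0.05021 K/W
  R_stainless steel = L/(kA) = 0.00913/(13.1·9.50) = 7.336×10^-5 K/W
  R_conv,out = 1/(hA) = 1/(15.3·9.50) = 0.006880 K/W
ΣR = 0.05718 K/W
ΔT = Q·ΣR = 1970 × 0.05718 = 112.6 K
Heat flows outward, so T_out = T_in − ΔT = 142 − 112.6 = 29.4 °C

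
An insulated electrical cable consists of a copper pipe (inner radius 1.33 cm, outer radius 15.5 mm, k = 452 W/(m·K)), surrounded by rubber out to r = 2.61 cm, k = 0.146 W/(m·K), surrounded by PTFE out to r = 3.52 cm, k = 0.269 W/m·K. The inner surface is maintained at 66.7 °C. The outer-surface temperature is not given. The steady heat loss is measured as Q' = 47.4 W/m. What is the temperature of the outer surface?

T_out = 31.4 °C

Sum the resistances:
  R'_copper = ln(0.0155/0.0133)/(2πk) = 0.1531/(2π·452) = 5.390×10^-5 m·K/W
  R'_rubber = ln(0.0261/0.0155)/(2πk) = 0.5211/(2π·0.146) = 0.5680 m·K/W
  R'_PTFE = ln(0.0352/0.0261)/(2πk) = 0.2991/(2π·0.269) = 0.1770 m·K/W
ΣR = 0.7451 m·K/W
ΔT = Q'·ΣR = 47.4 × 0.7451 = 35.32 K
Heat flows outward, so T_out = T_in − ΔT = 66.7 − 35.32 = 31.4 °C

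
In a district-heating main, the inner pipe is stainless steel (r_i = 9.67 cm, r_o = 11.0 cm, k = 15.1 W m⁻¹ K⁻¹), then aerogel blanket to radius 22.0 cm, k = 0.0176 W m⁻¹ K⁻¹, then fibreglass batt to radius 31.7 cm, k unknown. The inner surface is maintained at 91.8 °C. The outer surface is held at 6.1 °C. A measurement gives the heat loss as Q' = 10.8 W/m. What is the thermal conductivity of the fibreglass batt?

k = 0.0349 W/m·K

ΣR = ΔT/Q' = |91.8 − 6.1|/10.8 = 7.935 m·K/W
Known resistances:
  R'_stainless steel = ln(0.110/0.0967)/(2πk) = 0.1289/(2π·15.1) = 0.001358 m·K/W
  R'_aerogel blanket = ln(0.220/0.110)/(2πk) = 0.6931/(2π·0.0176) = 6.268 m·K/W
R_fibreglass batt = ΣR − ΣR_known = 7.935 − 6.269 = 1.666 m·K/W
ln(r₂/r₁)/(2πk) = 1.666 ⇒ k = 0.3653/(2π·1.666) = 0.0349 W/m·K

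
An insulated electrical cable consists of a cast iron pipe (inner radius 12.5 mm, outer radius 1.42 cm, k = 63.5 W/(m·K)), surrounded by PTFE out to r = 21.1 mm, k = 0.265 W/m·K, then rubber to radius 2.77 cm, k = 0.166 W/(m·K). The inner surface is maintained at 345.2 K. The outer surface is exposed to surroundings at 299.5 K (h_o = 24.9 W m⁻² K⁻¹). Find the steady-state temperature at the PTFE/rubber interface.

Series thermal resistances, inner to outer:
  R'_cast iron = ln(0.0142/0.0125)/(2πk) = 0.1275/(2π·63.5) = 3.196×10^-4 m·K/W
  R'_PTFE = ln(0.0211/0.0142)/(2πk) = 0.3960/(2π·0.265) = 0.2379 m·K/W
  R'_rubber = ln(0.0277/0.0211)/(2πk) = 0.2722/(2π·0.166) = 0.2609 m·K/W
  R'_conv,out = 1/(2πr h) = 1/(2π·0.0277·24.9) = 0.2307 m·K/W
ΣR = 3.196×10^-4 + 0.2379 + 0.2609 + 0.2307 = 0.7298 m·K/W
Q' = ΔT/ΣR = (345.2 K − 299.5 K)/0.7298 = 62.62 W/m
From the inner boundary to the PTFE/rubber interface, ΣR_partial = 0.2382 m·K/W.
T_interface = T_in − Q'·ΣR_partial = 345.2 K − (62.62)(0.2382) = 330.3 K

T = 330.3 K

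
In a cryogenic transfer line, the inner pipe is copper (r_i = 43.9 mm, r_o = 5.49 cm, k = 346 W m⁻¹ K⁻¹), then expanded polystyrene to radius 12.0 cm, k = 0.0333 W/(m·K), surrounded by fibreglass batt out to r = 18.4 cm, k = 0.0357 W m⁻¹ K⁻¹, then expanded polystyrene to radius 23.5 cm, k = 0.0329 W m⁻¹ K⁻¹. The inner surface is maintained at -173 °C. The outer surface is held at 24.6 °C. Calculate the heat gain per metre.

Q' = 28.9 W/m

Resistance network (inner→outer):
  R'_copper = ln(0.0549/0.0439)/(2πk) = 0.2236/(2π·346) = 1.029×10^-4 m·K/W
  R'_expanded polystyrene = ln(0.120/0.0549)/(2πk) = 0.7820/(2π·0.0333) = 3.737 m·K/W
  R'_fibreglass batt = ln(0.184/0.120)/(2πk) = 0.4274/(2π·0.0357) = 1.906 m·K/W
  R'_expanded polystyrene = ln(0.235/0.184)/(2πk) = 0.2446/(2π·0.0329) = 1.184 m·K/W
ΣR = 1.029×10^-4 + 3.737 + 1.906 + 1.184 = 6.827 m·K/W
Q' = ΔT/ΣR = (-173 °C − 24.6 °C)/6.827 = -28.9 W/m
(Negative Q' ⇒ heat flows inward; heat gain = 28.9 W/m.)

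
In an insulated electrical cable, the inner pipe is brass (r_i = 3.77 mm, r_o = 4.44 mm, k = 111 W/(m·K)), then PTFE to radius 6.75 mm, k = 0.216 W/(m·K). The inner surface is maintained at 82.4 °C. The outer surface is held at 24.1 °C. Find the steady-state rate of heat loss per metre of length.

Resistance network (inner→outer):
  R'_brass = ln(0.00444/0.00377)/(2πk) = 0.1636/(2π·111) = 2.345×10^-4 m·K/W
  R'_PTFE = ln(0.00675/0.00444)/(2πk) = 0.4189/(2π·0.216) = 0.3086 m·K/W
ΣR = 2.345×10^-4 + 0.3086 = 0.3088 m·K/W
Q' = ΔT/ΣR = (82.4 °C − 24.1 °C)/0.3088 = 189 W/m

Q' = 189 W/m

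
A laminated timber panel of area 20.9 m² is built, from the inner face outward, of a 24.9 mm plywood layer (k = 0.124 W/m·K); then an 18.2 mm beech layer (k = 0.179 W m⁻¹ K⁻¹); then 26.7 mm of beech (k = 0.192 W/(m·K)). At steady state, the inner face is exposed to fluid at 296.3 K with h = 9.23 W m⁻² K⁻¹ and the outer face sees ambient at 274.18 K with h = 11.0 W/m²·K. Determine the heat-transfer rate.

Q = 721 W

Resistance network (inner→outer):
  R_conv,in = 1/(hA) = 1/(9.23·20.9) = 0.005184 K/W
  R_plywood = L/(kA) = 0.0249/(0.124·20.9) = 0.009608 K/W
  R_beech = L/(kA) = 0.0182/(0.179·20.9) = 0.004865 K/W
  R_beech = L/(kA) = 0.0267/(0.192·20.9) = 0.006654 K/W
  R_conv,out = 1/(hA) = 1/(11.0·20.9) = 0.004350 K/W
ΣR = 0.005184 + 0.009608 + 0.004865 + 0.006654 + 0.004350 = 0.03066 K/W
Q = ΔT/ΣR = (296.3 K − 274.18 K)/0.03066 = 721 W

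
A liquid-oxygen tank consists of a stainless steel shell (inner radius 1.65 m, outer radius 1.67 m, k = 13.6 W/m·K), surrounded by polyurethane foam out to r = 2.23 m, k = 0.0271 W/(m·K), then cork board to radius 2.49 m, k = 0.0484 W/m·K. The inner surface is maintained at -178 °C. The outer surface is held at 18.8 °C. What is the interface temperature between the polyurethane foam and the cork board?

Series thermal resistances, inner to outer:
  R_stainless steel = (1/1.65 − 1/1.67)/(4πk) = 0.007258/(4π·13.6) = 4.247×10^-5 K/W
  R_polyurethane foam = (1/1.67 − 1/2.23)/(4πk) = 0.1504/(4π·0.0271) = 0.4416 K/W
  R_cork board = (1/2.23 − 1/2.49)/(4πk) = 0.04682/(4π·0.0484) = 0.07699 K/W
ΣR = 4.247×10^-5 + 0.4416 + 0.07699 = 0.5186 K/W
Q = ΔT/ΣR = (-178 °C − 18.8 °C)/0.5186 = -379.5 W
From the inner boundary to the polyurethane foam/cork board interface, ΣR_partial = 0.4416 K/W.
T_interface = T_in − Q·ΣR_partial = -178 °C − (-379.5)(0.4416) = -10.4 °C

T = -10.4 °C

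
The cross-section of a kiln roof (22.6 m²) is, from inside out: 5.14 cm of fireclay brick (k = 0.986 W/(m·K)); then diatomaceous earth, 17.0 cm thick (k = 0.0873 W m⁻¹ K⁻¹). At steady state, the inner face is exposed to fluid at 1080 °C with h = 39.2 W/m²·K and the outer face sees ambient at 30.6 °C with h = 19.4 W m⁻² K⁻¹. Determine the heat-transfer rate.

Q = 11400 W

Series thermal resistances, inner to outer:
  R_conv,in = 1/(hA) = 1/(39.2·22.6) = 0.001129 K/W
  R_fireclay brick = L/(kA) = 0.0514/(0.986·22.6) = 0.002307 K/W
  R_diatomaceous earth = L/(kA) = 0.170/(0.0873·22.6) = 0.08616 K/W
  R_conv,out = 1/(hA) = 1/(19.4·22.6) = 0.002281 K/W
ΣR = 0.001129 + 0.002307 + 0.08616 + 0.002281 = 0.09188 K/W
Q = ΔT/ΣR = (1080 °C − 30.6 °C)/0.09188 = 11400 W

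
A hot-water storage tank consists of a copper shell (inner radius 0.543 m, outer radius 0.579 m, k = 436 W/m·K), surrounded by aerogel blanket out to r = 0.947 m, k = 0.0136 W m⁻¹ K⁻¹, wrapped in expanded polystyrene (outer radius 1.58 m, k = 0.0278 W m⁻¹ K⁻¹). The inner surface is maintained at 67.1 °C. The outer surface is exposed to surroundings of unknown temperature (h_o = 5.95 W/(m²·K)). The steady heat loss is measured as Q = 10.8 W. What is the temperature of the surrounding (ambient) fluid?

T_out = 11.6 °C

Series resistances:
  R_copper = (1/0.543 − 1/0.579)/(4πk) = 0.1145/(4π·436) = 2.090×10^-5 K/W
  R_aerogel blanket = (1/0.579 − 1/0.947)/(4πk) = 0.6711/(4π·0.0136) = 3.927 K/W
  R_expanded polystyrene = (1/0.947 − 1/1.58)/(4πk) = 0.4231/(4π·0.0278) = 1.211 K/W
  R_conv,out = 1/(4πr²h) = 1/(4π·1.58²·5.95) = 0.005357 K/W
ΣR = 5.143 K/W
ΔT = Q·ΣR = 10.8 × 5.143 = 55.54 K
Heat flows outward, so T_out = T_in − ΔT = 67.1 − 55.54 = 11.6 °C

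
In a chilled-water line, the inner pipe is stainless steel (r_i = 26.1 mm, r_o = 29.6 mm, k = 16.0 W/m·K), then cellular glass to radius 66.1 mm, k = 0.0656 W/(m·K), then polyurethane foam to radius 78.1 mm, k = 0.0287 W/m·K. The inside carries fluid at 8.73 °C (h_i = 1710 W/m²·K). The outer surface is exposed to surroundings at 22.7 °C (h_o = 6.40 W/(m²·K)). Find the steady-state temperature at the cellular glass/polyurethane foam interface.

Resistance network (inner→outer):
  R'_conv,in = 1/(2πr h) = 1/(2π·0.0261·1710) = 0.003566 m·K/W
  R'_stainless steel = ln(0.0296/0.0261)/(2πk) = 0.1258/(2π·16.0) = 0.001252 m·K/W
  R'_cellular glass = ln(0.0661/0.0296)/(2πk) = 0.8034/(2π·0.0656) = 1.949 m·K/W
  R'_polyurethane foam = ln(0.0781/0.0661)/(2πk) = 0.1668/(2π·0.0287) = 0.9251 m·K/W
  R'_conv,out = 1/(2πr h) = 1/(2π·0.0781·6.40) = 0.3184 m·K/W
ΣR = 0.003566 + 0.001252 + 1.949 + 0.9251 + 0.3184 = 3.197 m·K/W
Q' = ΔT/ΣR = (8.73 °C − 22.7 °C)/3.197 = -4.370 W/m
From the inner boundary to the cellular glass/polyurethane foam interface, ΣR_partial = 1.954 m·K/W.
T_interface = T_in − Q'·ΣR_partial = 8.73 °C − (-4.370)(1.954) = 17.3 °C

T = 17.3 °C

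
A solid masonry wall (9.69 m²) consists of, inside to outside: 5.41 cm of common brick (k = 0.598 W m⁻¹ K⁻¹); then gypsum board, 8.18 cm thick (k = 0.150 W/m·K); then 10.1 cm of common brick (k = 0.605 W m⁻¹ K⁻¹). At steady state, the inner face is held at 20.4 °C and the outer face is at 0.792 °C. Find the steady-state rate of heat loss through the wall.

Q = 237 W

Resistance network (inner→outer):
  R_common brick = L/(kA) = 0.0541/(0.598·9.69) = 0.009336 K/W
  R_gypsum board = L/(kA) = 0.0818/(0.150·9.69) = 0.05628 K/W
  R_common brick = L/(kA) = 0.101/(0.605·9.69) = 0.01723 K/W
ΣR = 0.009336 + 0.05628 + 0.01723 = 0.08285 K/W
Q = ΔT/ΣR = (20.4 °C − 0.792 °C)/0.08285 = 237 W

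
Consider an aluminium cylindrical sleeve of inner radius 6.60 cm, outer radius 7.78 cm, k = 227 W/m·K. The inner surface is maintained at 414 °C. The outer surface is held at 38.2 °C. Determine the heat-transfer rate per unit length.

Q' = 2πk·ΔT/ln(r₂/r₁) = 2π × 227 × 375.8 / ln(0.0778/0.0660) = 3.26×10^6 W/m

Q' = 3260 kW/m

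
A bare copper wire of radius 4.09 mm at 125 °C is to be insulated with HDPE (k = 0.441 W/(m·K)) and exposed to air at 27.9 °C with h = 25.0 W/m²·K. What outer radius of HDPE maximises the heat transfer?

r_cr = 1.76 cm

For a cylinder, r_cr = k_ins/h = 0.441/25.0 = 0.0176 m = 1.76 cm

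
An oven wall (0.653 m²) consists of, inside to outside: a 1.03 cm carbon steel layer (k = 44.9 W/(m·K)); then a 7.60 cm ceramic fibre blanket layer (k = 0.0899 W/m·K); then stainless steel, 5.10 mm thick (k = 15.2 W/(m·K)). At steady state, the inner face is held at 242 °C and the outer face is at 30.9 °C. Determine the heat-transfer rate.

Resistance network (inner→outer):
  R_carbon steel = L/(kA) = 0.0103/(44.9·0.653) = 3.513×10^-4 K/W
  R_ceramic fibre blanket = L/(kA) = 0.0760/(0.0899·0.653) = 1.295 K/W
  R_stainless steel = L/(kA) = 0.00510/(15.2·0.653) = 5.138×10^-4 K/W
ΣR = 3.513×10^-4 + 1.295 + 5.138×10^-4 = 1.296 K/W
Q = ΔT/ΣR = (242 °C − 30.9 °C)/1.296 = 163 W

Q = 163 W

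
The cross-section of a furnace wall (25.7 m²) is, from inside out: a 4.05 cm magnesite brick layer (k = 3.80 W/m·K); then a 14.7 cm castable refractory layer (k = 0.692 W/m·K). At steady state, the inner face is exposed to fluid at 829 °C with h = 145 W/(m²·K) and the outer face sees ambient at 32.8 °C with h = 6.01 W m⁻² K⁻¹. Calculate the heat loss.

Q = 51600 W

Treat each layer as a resistance in series:
  R_conv,in = 1/(hA) = 1/(145·25.7) = 2.683×10^-4 K/W
  R_magnesite brick = L/(kA) = 0.0405/(3.80·25.7) = 4.147×10^-4 K/W
  R_castable refractory = L/(kA) = 0.147/(0.692·25.7) = 0.008266 K/W
  R_conv,out = 1/(hA) = 1/(6.01·25.7) = 0.006474 K/W
ΣR = 2.683×10^-4 + 4.147×10^-4 + 0.008266 + 0.006474 = 0.01542 K/W
Q = ΔT/ΣR = (829 °C − 32.8 °C)/0.01542 = 51600 W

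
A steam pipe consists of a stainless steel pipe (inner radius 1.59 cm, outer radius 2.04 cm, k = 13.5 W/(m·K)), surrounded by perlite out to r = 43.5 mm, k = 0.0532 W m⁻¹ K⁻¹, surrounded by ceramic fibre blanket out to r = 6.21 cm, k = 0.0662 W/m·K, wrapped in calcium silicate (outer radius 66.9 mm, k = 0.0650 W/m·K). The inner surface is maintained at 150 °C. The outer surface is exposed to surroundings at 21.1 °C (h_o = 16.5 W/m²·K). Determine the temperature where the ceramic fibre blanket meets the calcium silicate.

Series thermal resistances, inner to outer:
  R'_stainless steel = ln(0.0204/0.0159)/(2πk) = 0.2492/(2π·13.5) = 0.002938 m·K/W
  R'_perlite = ln(0.0435/0.0204)/(2πk) = 0.7572/(2π·0.0532) = 2.265 m·K/W
  R'_ceramic fibre blanket = ln(0.0621/0.0435)/(2πk) = 0.3560/(2π·0.0662) = 0.8558 m·K/W
  R'_calcium silicate = ln(0.0669/0.0621)/(2πk) = 0.07445/(2π·0.0650) = 0.1823 m·K/W
  R'_conv,out = 1/(2πr h) = 1/(2π·0.0669·16.5) = 0.1442 m·K/W
ΣR = 0.002938 + 2.265 + 0.8558 + 0.1823 + 0.1442 = 3.450 m·K/W
Q' = ΔT/ΣR = (150 °C − 21.1 °C)/3.450 = 37.36 W/m
From the inner boundary to the ceramic fibre blanket/calcium silicate interface, ΣR_partial = 3.124 m·K/W.
T_interface = T_in − Q'·ΣR_partial = 150 °C − (37.36)(3.124) = 33.3 °C

T = 33.3 °C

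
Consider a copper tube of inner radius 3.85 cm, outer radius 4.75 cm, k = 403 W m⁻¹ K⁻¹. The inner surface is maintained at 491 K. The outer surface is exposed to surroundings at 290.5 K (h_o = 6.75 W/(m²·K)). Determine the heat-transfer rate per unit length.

Q' = 404 W/m

Series thermal resistances, inner to outer:
  R'_copper = ln(0.0475/0.0385)/(2πk) = 0.2101/(2π·403) = 8.296×10^-5 m·K/W
  R'_conv,out = 1/(2πr h) = 1/(2π·0.0475·6.75) = 0.4964 m·K/W
ΣR = 8.296×10^-5 + 0.4964 = 0.4965 m·K/W
Q' = ΔT/ΣR = (491 K − 290.5 K)/0.4965 = 404 W/m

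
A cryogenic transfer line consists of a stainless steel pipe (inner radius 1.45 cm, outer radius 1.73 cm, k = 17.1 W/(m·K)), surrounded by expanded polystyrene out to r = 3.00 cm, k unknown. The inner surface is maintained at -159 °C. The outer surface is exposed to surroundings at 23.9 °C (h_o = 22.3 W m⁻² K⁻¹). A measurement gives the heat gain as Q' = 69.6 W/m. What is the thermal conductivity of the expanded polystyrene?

k = 0.0367 W/m·K

ΣR = ΔT/Q' = |-159 − 23.9|/69.6 = 2.628 m·K/W
Known resistances:
  R'_stainless steel = ln(0.0173/0.0145)/(2πk) = 0.1766/(2π·17.1) = 0.001643 m·K/W
  R'_conv,out = 1/(2πr h) = 1/(2π·0.0300·22.3) = 0.2379 m·K/W
R_expanded polystyrene = ΣR − ΣR_known = 2.628 − 0.2395 = 2.389 m·K/W
ln(r₂/r₁)/(2πk) = 2.389 ⇒ k = 0.5505/(2π·2.389) = 0.0367 W/m·K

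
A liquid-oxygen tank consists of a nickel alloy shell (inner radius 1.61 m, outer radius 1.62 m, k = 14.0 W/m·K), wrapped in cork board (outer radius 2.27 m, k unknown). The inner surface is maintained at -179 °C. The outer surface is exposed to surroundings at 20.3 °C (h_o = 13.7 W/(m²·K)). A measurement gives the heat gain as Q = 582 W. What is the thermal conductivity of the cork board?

k = 0.0412 W/m·K

ΣR = ΔT/Q = |-179 − 20.3|/582 = 0.3424 K/W
Known resistances:
  R_nickel alloy = (1/1.61 − 1/1.62)/(4πk) = 0.003834/(4π·14.0) = 2.179×10^-5 K/W
  R_conv,out = 1/(4πr²h) = 1/(4π·2.27²·13.7) = 0.001127 K/W
R_cork board = ΣR − ΣR_known = 0.3424 − 0.001149 = 0.3413 K/W
(1/r₁−1/r₂)/(4πk) = 0.3413 ⇒ k = 0.1768/(4π·0.3413) = 0.0412 W/m·K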